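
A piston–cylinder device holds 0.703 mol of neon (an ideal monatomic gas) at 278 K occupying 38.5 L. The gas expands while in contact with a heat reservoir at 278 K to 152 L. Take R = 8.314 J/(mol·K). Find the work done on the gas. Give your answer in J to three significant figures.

Isothermal: W = nRT ln(V₂/V₁).
W = (0.703)(8.314)(278) × ln(152/38.5)
  = 1625 × 1.373
W_by_gas = 2231 J; work on gas = −W_by = -2231 J.

W ≈ -2230 J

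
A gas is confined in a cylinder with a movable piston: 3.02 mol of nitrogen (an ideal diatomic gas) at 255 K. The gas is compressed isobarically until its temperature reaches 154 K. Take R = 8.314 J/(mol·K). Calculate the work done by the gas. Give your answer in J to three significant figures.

W ≈ -2540 J

Isobaric: W = P ΔV = nR ΔT.
W = (3.02)(8.314)(154 − 255) = -2536 J.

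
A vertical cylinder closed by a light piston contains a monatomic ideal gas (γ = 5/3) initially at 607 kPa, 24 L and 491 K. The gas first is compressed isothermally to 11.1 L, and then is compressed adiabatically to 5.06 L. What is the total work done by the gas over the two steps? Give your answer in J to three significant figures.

W_total ≈ -26300 J

Step 1 (isothermal): W = P₁V₁ ln(V₂/V₁) = (14568) ln(11.1/24) = -11234 J.
After step 1: P = 1312 kPa, V = 11.1 L, T = 491 K.
Step 2 (adiabatic): W = (P₁V₁ − P₂V₂)/(γ−1) = (14568 − 24595)/0.667 = -15041 J.
W_total = -11234 − 15041 = -26274 J.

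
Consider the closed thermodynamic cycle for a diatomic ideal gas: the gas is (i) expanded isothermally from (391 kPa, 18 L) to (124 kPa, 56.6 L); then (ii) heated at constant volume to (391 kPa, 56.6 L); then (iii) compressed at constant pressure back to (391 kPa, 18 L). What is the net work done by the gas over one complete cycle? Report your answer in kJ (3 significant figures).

W_net ≈ -7.03 kJ

Leg (i): W = PᵢVᵢ ln(V_f/Vᵢ) = (7038) ln(56.6/18) = 8063 J.
Leg (ii): W = 0.
Leg (iii): W = PΔV = (391)(18 − 56.6) = -15093 J.
W_net = 8063 − 15093 = -7030 J.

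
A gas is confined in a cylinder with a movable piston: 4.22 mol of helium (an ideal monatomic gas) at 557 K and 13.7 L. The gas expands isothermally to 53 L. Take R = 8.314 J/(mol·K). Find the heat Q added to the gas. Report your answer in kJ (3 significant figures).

Q ≈ 26.4 kJ

Isothermal ⇒ ΔU = 0, so Q = W = nRT ln(V₂/V₁).
Q = (4.22)(8.314)(557) ln(53/13.7) = 19542 × 1.353 = 26439 J.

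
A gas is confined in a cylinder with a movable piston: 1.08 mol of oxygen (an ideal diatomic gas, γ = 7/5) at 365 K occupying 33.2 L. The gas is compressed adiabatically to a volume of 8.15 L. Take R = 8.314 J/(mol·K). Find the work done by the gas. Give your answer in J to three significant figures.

Adiabatic: TV^(γ−1) = const with γ = 7/5.
T₂ = T₁ (V₁/V₂)^(γ−1) = 365 × (33.2/8.15)^0.4 = 365 × 1.754 = 640.2 K.
W_by = nCᵥ(T₁ − T₂) = (1.08)(20.79)(365 − 640.2) = -6177 J.

W ≈ -6180 J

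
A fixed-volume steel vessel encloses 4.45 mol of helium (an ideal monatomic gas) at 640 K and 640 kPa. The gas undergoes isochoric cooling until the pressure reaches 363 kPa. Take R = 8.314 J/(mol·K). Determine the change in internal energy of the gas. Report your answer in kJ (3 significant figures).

ΔU ≈ -15.4 kJ

Constant volume ⇒ W = 0, so Q = ΔU = nCᵥΔT with Cᵥ = 3R/2 = 12.47 J/(mol·K).
At constant V, T₂/T₁ = P₂/P₁ ⇒ ΔT = T₁(P₂/P₁ − 1) = 640·(363/640 − 1) = -277 K.
ΔU = (4.45)(12.47)(-277) = -15372 J.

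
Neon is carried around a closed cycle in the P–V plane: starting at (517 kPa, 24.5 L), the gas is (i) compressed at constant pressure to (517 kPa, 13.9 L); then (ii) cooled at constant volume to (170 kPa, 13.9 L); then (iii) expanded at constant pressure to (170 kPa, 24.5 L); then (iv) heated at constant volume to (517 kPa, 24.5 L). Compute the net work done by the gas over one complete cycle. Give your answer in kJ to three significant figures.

Constant-volume legs do no work.
W(i) = (517)(13.9 − 24.5) = -5480 J; W(iii) = (170)(24.5 − 13.9) = 1802 J.
W_net = -5480 + 1802 = -3678 J (the counter-clockwise enclosed area).

W_net ≈ -3.68 kJ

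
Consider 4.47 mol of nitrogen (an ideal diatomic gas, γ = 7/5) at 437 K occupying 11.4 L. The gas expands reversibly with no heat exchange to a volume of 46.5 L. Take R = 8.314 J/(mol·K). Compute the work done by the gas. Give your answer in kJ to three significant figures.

Adiabatic: TV^(γ−1) = const with γ = 7/5.
T₂ = T₁ (V₁/V₂)^(γ−1) = 437 × (11.4/46.5)^0.4 = 437 × 0.5699 = 249 K.
W_by = nCᵥ(T₁ − T₂) = (4.47)(20.79)(437 − 249) = 17464 J.

W ≈ 17.5 kJ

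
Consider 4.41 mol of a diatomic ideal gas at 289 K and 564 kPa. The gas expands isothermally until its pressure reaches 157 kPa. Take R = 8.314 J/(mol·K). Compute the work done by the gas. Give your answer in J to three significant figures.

W ≈ 13600 J

Isothermal process: W = nRT ln(V₂/V₁) = nRT ln(P₁/P₂).
W = (4.41)(8.314)(289) × ln(564/157)
  = 10596 × ln(3.592) = 10596 × 1.279
W_by_gas = 13550 J.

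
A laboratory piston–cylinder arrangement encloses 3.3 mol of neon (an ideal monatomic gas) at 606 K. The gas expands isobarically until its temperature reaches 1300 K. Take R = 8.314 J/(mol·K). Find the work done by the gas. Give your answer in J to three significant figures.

W ≈ 19000 J

Isobaric: W = P ΔV = nR ΔT.
W = (3.3)(8.314)(1300 − 606) = 19041 J.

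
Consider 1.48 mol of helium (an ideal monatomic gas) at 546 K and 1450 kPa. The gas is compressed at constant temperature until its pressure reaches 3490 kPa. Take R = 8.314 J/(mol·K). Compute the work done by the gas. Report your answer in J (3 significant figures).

W ≈ -5900 J

Isothermal process: W = nRT ln(V₂/V₁) = nRT ln(P₁/P₂).
W = (1.48)(8.314)(546) × ln(1450/3490)
  = 6718 × ln(0.4155) = 6718 × -0.8783
W_by_gas = -5901 J.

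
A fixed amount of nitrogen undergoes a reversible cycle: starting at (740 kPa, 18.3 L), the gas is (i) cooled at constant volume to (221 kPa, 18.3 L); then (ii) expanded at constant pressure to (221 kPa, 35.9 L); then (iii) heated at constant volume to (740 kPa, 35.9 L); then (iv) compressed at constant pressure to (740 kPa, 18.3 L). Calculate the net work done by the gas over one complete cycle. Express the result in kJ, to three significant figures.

Constant-volume legs do no work.
W(ii) = (221)(35.9 − 18.3) = 3890 J; W(iv) = (740)(18.3 − 35.9) = -13024 J.
W_net = 3890 − 13024 = -9134 J (the counter-clockwise enclosed area).

W_net ≈ -9.13 kJ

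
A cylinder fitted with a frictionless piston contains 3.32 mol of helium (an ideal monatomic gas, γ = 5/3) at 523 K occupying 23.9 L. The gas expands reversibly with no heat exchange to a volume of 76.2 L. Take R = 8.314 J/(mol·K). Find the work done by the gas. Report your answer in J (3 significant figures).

Adiabatic: TV^(γ−1) = const with γ = 5/3.
T₂ = T₁ (V₁/V₂)^(γ−1) = 523 × (23.9/76.2)^0.667 = 523 × 0.4616 = 241.4 K.
W_by = nCᵥ(T₁ − T₂) = (3.32)(12.47)(523 − 241.4) = 11658 J.

W ≈ 11700 J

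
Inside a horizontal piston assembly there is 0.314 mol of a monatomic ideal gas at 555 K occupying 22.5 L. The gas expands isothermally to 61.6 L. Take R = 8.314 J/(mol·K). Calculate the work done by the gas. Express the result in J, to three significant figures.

W ≈ 1460 J

Isothermal: W = nRT ln(V₂/V₁).
W = (0.314)(8.314)(555) × ln(61.6/22.5)
  = 1449 × 1.007
W_by_gas = 1459 J.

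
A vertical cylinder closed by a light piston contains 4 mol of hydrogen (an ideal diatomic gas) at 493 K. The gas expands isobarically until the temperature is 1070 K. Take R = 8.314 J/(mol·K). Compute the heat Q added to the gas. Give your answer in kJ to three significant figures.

Q ≈ 67.2 kJ

Isobaric: W = nRΔT = (4)(8.314)(577) = 19189 J.
ΔU = nCᵥΔT with Cᵥ = 5R/2: ΔU = (4)(20.79)(577) = 47972 J.
Q = ΔU + W = 47972 + 19189 = 67160 J.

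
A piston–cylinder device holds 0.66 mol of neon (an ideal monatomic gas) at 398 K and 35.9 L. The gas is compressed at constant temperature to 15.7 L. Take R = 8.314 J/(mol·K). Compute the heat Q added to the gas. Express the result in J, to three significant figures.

Q ≈ -1810 J

Isothermal ⇒ ΔU = 0, so Q = W = nRT ln(V₂/V₁).
Q = (0.66)(8.314)(398) ln(15.7/35.9) = 2184 × -0.8271 = -1806 J.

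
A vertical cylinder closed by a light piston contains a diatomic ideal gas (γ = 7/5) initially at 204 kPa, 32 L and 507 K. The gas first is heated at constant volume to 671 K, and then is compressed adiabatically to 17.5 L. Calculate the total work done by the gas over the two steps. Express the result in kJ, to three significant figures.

W_total ≈ -5.90 kJ

Step 1 (isochoric): W = 0 (constant volume).
After step 1: P = 270 kPa (V unchanged).
Step 2 (adiabatic): W = (P₁V₁ − P₂V₂)/(γ−1) = (8640 − 10999)/0.4 = -5898 J.
W_total = 0 − 5898 = -5898 J.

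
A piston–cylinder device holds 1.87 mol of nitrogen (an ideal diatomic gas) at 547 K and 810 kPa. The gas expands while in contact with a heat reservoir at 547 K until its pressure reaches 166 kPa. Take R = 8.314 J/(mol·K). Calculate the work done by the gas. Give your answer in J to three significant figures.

W ≈ 13500 J

Isothermal process: W = nRT ln(V₂/V₁) = nRT ln(P₁/P₂).
W = (1.87)(8.314)(547) × ln(810/166)
  = 8504 × ln(4.88) = 8504 × 1.585
W_by_gas = 13480 J.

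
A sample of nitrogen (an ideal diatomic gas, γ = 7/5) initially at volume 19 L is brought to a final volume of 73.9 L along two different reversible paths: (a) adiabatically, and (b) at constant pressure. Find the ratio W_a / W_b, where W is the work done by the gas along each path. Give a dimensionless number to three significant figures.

W_a / W_b ≈ 0.363

Path (a) adiabatic: W = P₁V₁(1 − (V₁/V₂)^(γ−1))/(γ−1) → W_a/(P₁V₁) = 1.048.
Path (b) isobaric: W = P₁(V₂ − V₁) → W_b/(P₁V₁) = 2.889.
W_a / W_b = 1.048 / 2.889 = 0.3627.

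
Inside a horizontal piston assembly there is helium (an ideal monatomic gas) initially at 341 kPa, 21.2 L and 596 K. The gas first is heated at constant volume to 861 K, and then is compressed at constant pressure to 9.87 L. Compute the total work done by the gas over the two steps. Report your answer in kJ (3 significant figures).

W_total ≈ -5.58 kJ

Step 1 (isochoric): W = 0 (constant volume).
After step 1: P = 492.6 kPa (V unchanged).
Step 2 (isobaric): W = PΔV = (492.6 kPa)(9.87 − 21.2 L) = -5581 J.
W_total = 0 − 5581 = -5581 J.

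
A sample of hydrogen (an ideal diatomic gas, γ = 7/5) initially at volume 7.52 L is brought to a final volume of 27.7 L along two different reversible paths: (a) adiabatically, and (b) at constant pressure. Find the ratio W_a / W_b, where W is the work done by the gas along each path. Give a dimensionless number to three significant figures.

Path (a) adiabatic: W = P₁V₁(1 − (V₁/V₂)^(γ−1))/(γ−1) → W_a/(P₁V₁) = 1.016.
Path (b) isobaric: W = P₁(V₂ − V₁) → W_b/(P₁V₁) = 2.684.
W_a / W_b = 1.016 / 2.684 = 0.3786.

W_a / W_b ≈ 0.379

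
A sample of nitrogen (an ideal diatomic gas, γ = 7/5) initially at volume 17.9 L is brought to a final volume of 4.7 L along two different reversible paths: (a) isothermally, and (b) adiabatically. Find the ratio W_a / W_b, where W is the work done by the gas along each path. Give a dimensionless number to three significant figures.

W_a / W_b ≈ 0.756

Path (a) isothermal: W = P₁V₁ ln(V₂/V₁) → W_a/(P₁V₁) = -1.337.
Path (b) adiabatic: W = P₁V₁(1 − (V₁/V₂)^(γ−1))/(γ−1) → W_b/(P₁V₁) = -1.768.
W_a / W_b = -1.337 / -1.768 = 0.7563.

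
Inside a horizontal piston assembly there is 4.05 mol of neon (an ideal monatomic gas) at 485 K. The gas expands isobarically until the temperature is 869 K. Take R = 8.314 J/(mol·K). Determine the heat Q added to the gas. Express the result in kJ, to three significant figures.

Q ≈ 32.3 kJ

Isobaric: W = nRΔT = (4.05)(8.314)(384) = 12930 J.
ΔU = nCᵥΔT with Cᵥ = 3R/2: ΔU = (4.05)(12.47)(384) = 19395 J.
Q = ΔU + W = 19395 + 12930 = 32325 J.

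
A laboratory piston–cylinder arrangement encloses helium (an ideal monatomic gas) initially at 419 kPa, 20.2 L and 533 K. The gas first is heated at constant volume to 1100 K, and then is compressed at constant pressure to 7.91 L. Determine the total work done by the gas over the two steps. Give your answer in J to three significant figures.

W_total ≈ -10600 J

Step 1 (isochoric): W = 0 (constant volume).
After step 1: P = 864.7 kPa (V unchanged).
Step 2 (isobaric): W = PΔV = (864.7 kPa)(7.91 − 20.2 L) = -10628 J.
W_total = 0 − 10628 = -10628 J.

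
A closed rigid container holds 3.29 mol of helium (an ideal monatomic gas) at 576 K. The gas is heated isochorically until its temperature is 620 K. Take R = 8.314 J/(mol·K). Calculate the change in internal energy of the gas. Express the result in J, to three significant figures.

ΔU ≈ 1810 J

Constant volume ⇒ W = 0, so Q = ΔU = nCᵥΔT with Cᵥ = 3R/2 = 12.47 J/(mol·K).
ΔU = (3.29)(12.47)(620 − 576) = 1805 J.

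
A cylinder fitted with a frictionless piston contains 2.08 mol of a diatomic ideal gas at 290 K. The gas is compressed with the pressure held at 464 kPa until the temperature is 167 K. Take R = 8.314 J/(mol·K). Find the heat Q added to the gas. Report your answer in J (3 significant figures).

Isobaric: W = nRΔT = (2.08)(8.314)(-123) = -2127 J.
ΔU = nCᵥΔT with Cᵥ = 5R/2: ΔU = (2.08)(20.79)(-123) = -5318 J.
Q = ΔU + W = -5318 − 2127 = -7445 J.

Q ≈ -7440 J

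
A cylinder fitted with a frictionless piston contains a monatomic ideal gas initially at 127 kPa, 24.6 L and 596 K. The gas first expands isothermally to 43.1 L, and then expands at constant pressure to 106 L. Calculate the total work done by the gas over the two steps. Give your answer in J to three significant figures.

W_total ≈ 6310 J

Step 1 (isothermal): W = P₁V₁ ln(V₂/V₁) = (3124) ln(43.1/24.6) = 1752 J.
After step 1: P = 72.49 kPa, V = 43.1 L, T = 596 K.
Step 2 (isobaric): W = PΔV = (72.49 kPa)(106 − 43.1 L) = 4559 J.
W_total = 1752 + 4559 = 6311 J.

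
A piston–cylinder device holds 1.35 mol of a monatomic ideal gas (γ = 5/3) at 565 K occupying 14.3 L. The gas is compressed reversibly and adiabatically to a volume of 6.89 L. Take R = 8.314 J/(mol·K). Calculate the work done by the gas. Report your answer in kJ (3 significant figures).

Adiabatic: TV^(γ−1) = const with γ = 5/3.
T₂ = T₁ (V₁/V₂)^(γ−1) = 565 × (14.3/6.89)^0.667 = 565 × 1.627 = 919.3 K.
W_by = nCᵥ(T₁ − T₂) = (1.35)(12.47)(565 − 919.3) = -5965 J.

W ≈ -5.97 kJ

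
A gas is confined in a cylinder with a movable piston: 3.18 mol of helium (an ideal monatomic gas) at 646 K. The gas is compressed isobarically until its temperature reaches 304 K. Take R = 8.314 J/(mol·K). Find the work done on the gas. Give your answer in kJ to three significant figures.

W ≈ 9.04 kJ

Isobaric: W = P ΔV = nR ΔT.
W = (3.18)(8.314)(304 − 646) = -9042 J.
Work on gas = −W_by = 9042 J.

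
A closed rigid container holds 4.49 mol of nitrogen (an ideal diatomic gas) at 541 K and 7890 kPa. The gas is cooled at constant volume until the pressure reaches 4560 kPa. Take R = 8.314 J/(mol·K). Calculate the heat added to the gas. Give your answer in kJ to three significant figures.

Q ≈ -21.3 kJ

Constant volume ⇒ W = 0, so Q = ΔU = nCᵥΔT with Cᵥ = 5R/2 = 20.79 J/(mol·K).
At constant V, T₂/T₁ = P₂/P₁ ⇒ ΔT = T₁(P₂/P₁ − 1) = 541·(4560/7890 − 1) = -228.3 K.
ΔU = (4.49)(20.79)(-228.3) = -21309 J.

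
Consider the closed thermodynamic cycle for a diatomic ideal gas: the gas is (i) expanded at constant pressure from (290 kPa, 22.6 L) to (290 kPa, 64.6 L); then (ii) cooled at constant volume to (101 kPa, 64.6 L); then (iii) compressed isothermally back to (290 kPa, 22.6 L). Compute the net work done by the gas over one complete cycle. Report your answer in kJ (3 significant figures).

W_net ≈ 5.33 kJ

Leg (i): W = PΔV = (290)(64.6 − 22.6) = 12180 J.
Leg (ii): W = 0.
Leg (iii): W = PᵢVᵢ ln(V_f/Vᵢ) = (6525) ln(22.6/64.6) = -6853 J.
W_net = 12180 − 6853 = 5327 J.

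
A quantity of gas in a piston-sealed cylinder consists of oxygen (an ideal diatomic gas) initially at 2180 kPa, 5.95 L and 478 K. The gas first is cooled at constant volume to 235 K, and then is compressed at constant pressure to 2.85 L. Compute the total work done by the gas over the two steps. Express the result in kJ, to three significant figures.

W_total ≈ -3.32 kJ

Step 1 (isochoric): W = 0 (constant volume).
After step 1: P = 1072 kPa (V unchanged).
Step 2 (isobaric): W = PΔV = (1072 kPa)(2.85 − 5.95 L) = -3322 J.
W_total = 0 − 3322 = -3322 J.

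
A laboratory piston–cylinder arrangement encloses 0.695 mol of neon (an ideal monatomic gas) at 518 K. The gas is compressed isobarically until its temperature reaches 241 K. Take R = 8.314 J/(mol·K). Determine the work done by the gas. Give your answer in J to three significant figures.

W ≈ -1600 J

Isobaric: W = P ΔV = nR ΔT.
W = (0.695)(8.314)(241 − 518) = -1601 J.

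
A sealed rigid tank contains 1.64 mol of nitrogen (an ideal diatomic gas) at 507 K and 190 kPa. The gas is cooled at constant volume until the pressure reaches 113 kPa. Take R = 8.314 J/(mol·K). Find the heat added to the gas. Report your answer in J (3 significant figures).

Constant volume ⇒ W = 0, so Q = ΔU = nCᵥΔT with Cᵥ = 5R/2 = 20.79 J/(mol·K).
At constant V, T₂/T₁ = P₂/P₁ ⇒ ΔT = T₁(P₂/P₁ − 1) = 507·(113/190 − 1) = -205.5 K.
ΔU = (1.64)(20.79)(-205.5) = -7004 J.

Q ≈ -7000 J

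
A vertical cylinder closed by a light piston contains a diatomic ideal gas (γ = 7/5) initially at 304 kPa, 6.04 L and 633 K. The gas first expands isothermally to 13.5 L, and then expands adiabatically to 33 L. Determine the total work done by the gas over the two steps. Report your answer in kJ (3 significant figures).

Step 1 (isothermal): W = P₁V₁ ln(V₂/V₁) = (1836) ln(13.5/6.04) = 1477 J.
After step 1: P = 136 kPa, V = 13.5 L, T = 633 K.
Step 2 (adiabatic): W = (P₁V₁ − P₂V₂)/(γ−1) = (1836 − 1284)/0.4 = 1380 J.
W_total = 1477 + 1380 = 2857 J.

W_total ≈ 2.86 kJ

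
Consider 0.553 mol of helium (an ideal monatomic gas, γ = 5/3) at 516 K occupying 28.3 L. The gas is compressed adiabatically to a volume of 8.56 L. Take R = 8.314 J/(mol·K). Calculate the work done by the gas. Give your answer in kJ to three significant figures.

Adiabatic: TV^(γ−1) = const with γ = 5/3.
T₂ = T₁ (V₁/V₂)^(γ−1) = 516 × (28.3/8.56)^0.667 = 516 × 2.219 = 1145 K.
W_by = nCᵥ(T₁ − T₂) = (0.553)(12.47)(516 − 1145) = -4339 J.

W ≈ -4.34 kJ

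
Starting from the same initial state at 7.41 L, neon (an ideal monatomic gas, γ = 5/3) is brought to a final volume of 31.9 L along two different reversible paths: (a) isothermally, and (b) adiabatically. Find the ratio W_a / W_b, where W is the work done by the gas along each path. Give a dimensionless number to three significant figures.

W_a / W_b ≈ 1.56

Path (a) isothermal: W = P₁V₁ ln(V₂/V₁) → W_a/(P₁V₁) = 1.46.
Path (b) adiabatic: W = P₁V₁(1 − (V₁/V₂)^(γ−1))/(γ−1) → W_b/(P₁V₁) = 0.9332.
W_a / W_b = 1.46 / 0.9332 = 1.564.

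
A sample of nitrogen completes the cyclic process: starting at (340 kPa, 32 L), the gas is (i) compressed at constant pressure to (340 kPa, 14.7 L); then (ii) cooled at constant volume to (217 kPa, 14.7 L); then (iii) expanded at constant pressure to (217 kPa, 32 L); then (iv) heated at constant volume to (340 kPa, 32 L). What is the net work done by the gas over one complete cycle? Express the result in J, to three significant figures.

W_net ≈ -2130 J

Constant-volume legs do no work.
W(i) = (340)(14.7 − 32) = -5882 J; W(iii) = (217)(32 − 14.7) = 3754 J.
W_net = -5882 + 3754 = -2128 J (the counter-clockwise enclosed area).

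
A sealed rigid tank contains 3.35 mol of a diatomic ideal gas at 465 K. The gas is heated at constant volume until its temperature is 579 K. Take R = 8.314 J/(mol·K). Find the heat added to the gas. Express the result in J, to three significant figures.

Constant volume ⇒ W = 0, so Q = ΔU = nCᵥΔT with Cᵥ = 5R/2 = 20.79 J/(mol·K).
ΔU = (3.35)(20.79)(579 − 465) = 7938 J.

Q ≈ 7940 J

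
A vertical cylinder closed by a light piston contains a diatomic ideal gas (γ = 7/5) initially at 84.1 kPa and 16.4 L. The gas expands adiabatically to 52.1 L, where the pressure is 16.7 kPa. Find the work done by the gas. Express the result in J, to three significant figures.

Adiabatic: W = (P₁V₁ − P₂V₂)/(γ − 1) with γ = 7/5.
P₁V₁ = 1379 J, P₂V₂ = 870.1 J.
W = (1379 − 870.1) / 0.4 = 1273 J.

W ≈ 1270 J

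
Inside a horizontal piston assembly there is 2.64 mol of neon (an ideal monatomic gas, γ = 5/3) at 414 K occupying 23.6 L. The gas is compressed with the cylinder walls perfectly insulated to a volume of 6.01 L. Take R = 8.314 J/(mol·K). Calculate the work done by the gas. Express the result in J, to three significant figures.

W ≈ -20300 J

Adiabatic: TV^(γ−1) = const with γ = 5/3.
T₂ = T₁ (V₁/V₂)^(γ−1) = 414 × (23.6/6.01)^0.667 = 414 × 2.489 = 1030 K.
W_by = nCᵥ(T₁ − T₂) = (2.64)(12.47)(414 − 1030) = -20296 J.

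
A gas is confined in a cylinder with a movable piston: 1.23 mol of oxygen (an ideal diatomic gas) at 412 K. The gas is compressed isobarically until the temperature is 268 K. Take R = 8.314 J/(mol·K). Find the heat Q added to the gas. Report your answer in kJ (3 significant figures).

Q ≈ -5.15 kJ

Isobaric: W = nRΔT = (1.23)(8.314)(-144) = -1473 J.
ΔU = nCᵥΔT with Cᵥ = 5R/2: ΔU = (1.23)(20.79)(-144) = -3681 J.
Q = ΔU + W = -3681 − 1473 = -5154 J.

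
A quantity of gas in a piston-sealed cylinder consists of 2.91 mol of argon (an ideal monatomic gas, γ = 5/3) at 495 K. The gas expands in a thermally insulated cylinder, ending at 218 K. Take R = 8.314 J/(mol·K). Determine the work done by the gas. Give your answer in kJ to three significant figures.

Adiabatic ⇒ Q = 0, so W_by = −ΔU = nCᵥ(T₁ − T₂).
Cᵥ = 3R/2 = 12.47 J/(mol·K).
W = (2.91)(12.47)(495 − 218) = 10052 J.

W ≈ 10.1 kJ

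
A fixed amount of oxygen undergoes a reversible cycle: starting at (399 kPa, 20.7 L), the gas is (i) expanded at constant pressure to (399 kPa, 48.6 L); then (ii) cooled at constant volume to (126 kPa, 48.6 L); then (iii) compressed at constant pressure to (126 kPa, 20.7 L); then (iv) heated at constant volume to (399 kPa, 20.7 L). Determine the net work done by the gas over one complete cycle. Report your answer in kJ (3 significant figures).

W_net ≈ 7.62 kJ

Constant-volume legs do no work.
W(i) = (399)(48.6 − 20.7) = 11132 J; W(iii) = (126)(20.7 − 48.6) = -3515 J.
W_net = 11132 − 3515 = 7617 J (the clockwise enclosed area).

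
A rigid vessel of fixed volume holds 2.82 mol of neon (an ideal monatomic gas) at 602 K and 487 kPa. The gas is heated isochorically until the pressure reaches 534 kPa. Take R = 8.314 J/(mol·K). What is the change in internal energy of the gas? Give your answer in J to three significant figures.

Constant volume ⇒ W = 0, so Q = ΔU = nCᵥΔT with Cᵥ = 3R/2 = 12.47 J/(mol·K).
At constant V, T₂/T₁ = P₂/P₁ ⇒ ΔT = T₁(P₂/P₁ − 1) = 602·(534/487 − 1) = 58.1 K.
ΔU = (2.82)(12.47)(58.1) = 2043 J.

ΔU ≈ 2040 J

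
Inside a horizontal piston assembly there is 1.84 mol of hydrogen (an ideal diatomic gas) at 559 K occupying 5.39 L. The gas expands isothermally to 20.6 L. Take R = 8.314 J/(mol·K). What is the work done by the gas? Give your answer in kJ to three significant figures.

Isothermal: W = nRT ln(V₂/V₁).
W = (1.84)(8.314)(559) × ln(20.6/5.39)
  = 8551 × 1.341
W_by_gas = 11465 J.

W ≈ 11.5 kJ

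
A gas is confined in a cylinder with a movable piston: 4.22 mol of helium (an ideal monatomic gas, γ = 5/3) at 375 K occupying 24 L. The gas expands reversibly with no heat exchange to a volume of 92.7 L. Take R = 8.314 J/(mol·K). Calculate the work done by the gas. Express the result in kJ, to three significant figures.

W ≈ 11.7 kJ

Adiabatic: TV^(γ−1) = const with γ = 5/3.
T₂ = T₁ (V₁/V₂)^(γ−1) = 375 × (24/92.7)^0.667 = 375 × 0.4062 = 152.3 K.
W_by = nCᵥ(T₁ − T₂) = (4.22)(12.47)(375 − 152.3) = 11719 J.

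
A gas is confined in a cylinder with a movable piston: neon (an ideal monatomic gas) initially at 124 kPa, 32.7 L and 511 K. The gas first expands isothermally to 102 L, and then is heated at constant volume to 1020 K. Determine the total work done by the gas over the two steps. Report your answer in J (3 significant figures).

W_total ≈ 4610 J

Step 1 (isothermal): W = P₁V₁ ln(V₂/V₁) = (4055) ln(102/32.7) = 4613 J.
Step 2 (isochoric): W = 0 (constant volume).
W_total = 4613 + 0 = 4613 J.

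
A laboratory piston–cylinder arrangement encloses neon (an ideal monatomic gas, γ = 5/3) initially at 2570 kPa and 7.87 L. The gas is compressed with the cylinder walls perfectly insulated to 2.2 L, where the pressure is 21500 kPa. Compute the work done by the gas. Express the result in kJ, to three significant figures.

W ≈ -40.6 kJ

Adiabatic: W = (P₁V₁ − P₂V₂)/(γ − 1) with γ = 5/3.
P₁V₁ = 20226 J, P₂V₂ = 47300 J.
W = (20226 − 47300) / 0.6667 = -40611 J.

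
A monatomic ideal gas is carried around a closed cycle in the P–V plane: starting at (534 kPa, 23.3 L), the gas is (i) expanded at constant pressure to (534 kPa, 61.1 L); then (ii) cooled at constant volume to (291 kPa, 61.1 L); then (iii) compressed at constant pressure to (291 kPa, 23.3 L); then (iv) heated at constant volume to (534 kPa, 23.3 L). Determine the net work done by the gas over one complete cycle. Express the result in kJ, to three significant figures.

Constant-volume legs do no work.
W(i) = (534)(61.1 − 23.3) = 20185 J; W(iii) = (291)(23.3 − 61.1) = -11000 J.
W_net = 20185 − 11000 = 9185 J (the clockwise enclosed area).

W_net ≈ 9.19 kJ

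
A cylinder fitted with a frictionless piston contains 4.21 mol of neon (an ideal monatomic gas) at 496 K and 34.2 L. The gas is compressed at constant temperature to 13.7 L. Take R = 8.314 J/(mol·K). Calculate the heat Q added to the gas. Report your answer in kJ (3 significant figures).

Isothermal ⇒ ΔU = 0, so Q = W = nRT ln(V₂/V₁).
Q = (4.21)(8.314)(496) ln(13.7/34.2) = 17361 × -0.9148 = -15882 J.

Q ≈ -15.9 kJ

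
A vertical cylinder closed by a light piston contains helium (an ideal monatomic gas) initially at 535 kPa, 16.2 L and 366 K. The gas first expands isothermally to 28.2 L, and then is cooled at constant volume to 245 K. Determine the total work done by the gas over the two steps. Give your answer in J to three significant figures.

W_total ≈ 4800 J

Step 1 (isothermal): W = P₁V₁ ln(V₂/V₁) = (8667) ln(28.2/16.2) = 4804 J.
Step 2 (isochoric): W = 0 (constant volume).
W_total = 4804 + 0 = 4804 J.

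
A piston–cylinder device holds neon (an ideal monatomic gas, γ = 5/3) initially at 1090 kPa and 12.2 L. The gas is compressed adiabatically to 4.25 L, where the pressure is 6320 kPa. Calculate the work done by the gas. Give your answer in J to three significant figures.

W ≈ -20300 J

Adiabatic: W = (P₁V₁ − P₂V₂)/(γ − 1) with γ = 5/3.
P₁V₁ = 13298 J, P₂V₂ = 26860 J.
W = (13298 − 26860) / 0.6667 = -20343 J.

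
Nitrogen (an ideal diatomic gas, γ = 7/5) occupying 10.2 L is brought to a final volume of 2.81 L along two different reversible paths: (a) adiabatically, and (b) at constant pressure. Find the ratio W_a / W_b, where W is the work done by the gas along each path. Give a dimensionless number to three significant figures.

Path (a) adiabatic: W = P₁V₁(1 − (V₁/V₂)^(γ−1))/(γ−1) → W_a/(P₁V₁) = -1.687.
Path (b) isobaric: W = P₁(V₂ − V₁) → W_b/(P₁V₁) = -0.7245.
W_a / W_b = -1.687 / -0.7245 = 2.328.

W_a / W_b ≈ 2.33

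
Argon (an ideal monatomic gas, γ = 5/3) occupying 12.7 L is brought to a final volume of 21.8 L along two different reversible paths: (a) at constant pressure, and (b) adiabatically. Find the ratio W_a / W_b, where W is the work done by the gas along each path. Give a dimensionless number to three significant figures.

Path (a) isobaric: W = P₁(V₂ − V₁) → W_a/(P₁V₁) = 0.7165.
Path (b) adiabatic: W = P₁V₁(1 − (V₁/V₂)^(γ−1))/(γ−1) → W_b/(P₁V₁) = 0.4537.
W_a / W_b = 0.7165 / 0.4537 = 1.579.

W_a / W_b ≈ 1.58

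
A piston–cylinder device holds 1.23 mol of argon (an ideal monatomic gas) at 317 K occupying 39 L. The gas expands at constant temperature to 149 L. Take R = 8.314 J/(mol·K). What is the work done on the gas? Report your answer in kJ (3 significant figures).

W ≈ -4.35 kJ

Isothermal: W = nRT ln(V₂/V₁).
W = (1.23)(8.314)(317) × ln(149/39)
  = 3242 × 1.34
W_by_gas = 4345 J; work on gas = −W_by = -4345 J.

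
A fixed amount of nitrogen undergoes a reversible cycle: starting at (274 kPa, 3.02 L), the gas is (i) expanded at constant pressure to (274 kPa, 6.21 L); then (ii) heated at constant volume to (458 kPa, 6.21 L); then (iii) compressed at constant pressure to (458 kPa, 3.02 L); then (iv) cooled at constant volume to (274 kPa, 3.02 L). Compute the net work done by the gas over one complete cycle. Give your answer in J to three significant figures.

Constant-volume legs do no work.
W(i) = (274)(6.21 − 3.02) = 874.1 J; W(iii) = (458)(3.02 − 6.21) = -1461 J.
W_net = 874.1 − 1461 = -587 J (the counter-clockwise enclosed area).

W_net ≈ -587 J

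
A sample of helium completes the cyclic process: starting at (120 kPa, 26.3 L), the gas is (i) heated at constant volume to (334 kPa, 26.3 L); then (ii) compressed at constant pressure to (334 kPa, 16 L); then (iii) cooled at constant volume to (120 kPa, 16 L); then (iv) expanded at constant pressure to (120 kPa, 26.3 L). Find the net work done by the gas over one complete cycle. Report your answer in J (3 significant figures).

Constant-volume legs do no work.
W(ii) = (334)(16 − 26.3) = -3440 J; W(iv) = (120)(26.3 − 16) = 1236 J.
W_net = -3440 + 1236 = -2204 J (the counter-clockwise enclosed area).

W_net ≈ -2200 J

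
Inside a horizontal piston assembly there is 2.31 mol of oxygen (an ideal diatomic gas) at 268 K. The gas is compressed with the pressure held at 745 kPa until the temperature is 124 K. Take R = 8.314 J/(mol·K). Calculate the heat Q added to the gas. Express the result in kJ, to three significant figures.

Isobaric: W = nRΔT = (2.31)(8.314)(-144) = -2766 J.
ΔU = nCᵥΔT with Cᵥ = 5R/2: ΔU = (2.31)(20.79)(-144) = -6914 J.
Q = ΔU + W = -6914 − 2766 = -9679 J.

Q ≈ -9.68 kJ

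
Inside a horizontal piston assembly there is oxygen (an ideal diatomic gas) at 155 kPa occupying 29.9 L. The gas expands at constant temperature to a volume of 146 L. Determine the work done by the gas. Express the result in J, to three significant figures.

W ≈ 7350 J

Isothermal: W = nRT ln(V₂/V₁) = P₁V₁ ln(V₂/V₁).
P₁V₁ = (155 kPa)(29.9 L) = 4634 J.
W = 4634 × ln(146/29.9) = 4634 × 1.586
W_by_gas = 7349 J.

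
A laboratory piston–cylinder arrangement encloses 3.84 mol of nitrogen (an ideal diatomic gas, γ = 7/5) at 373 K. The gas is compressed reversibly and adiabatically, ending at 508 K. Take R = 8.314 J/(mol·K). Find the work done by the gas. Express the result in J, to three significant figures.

Adiabatic ⇒ Q = 0, so W_by = −ΔU = nCᵥ(T₁ − T₂).
Cᵥ = 5R/2 = 20.79 J/(mol·K).
W = (3.84)(20.79)(373 − 508) = -10775 J.

W ≈ -10800 J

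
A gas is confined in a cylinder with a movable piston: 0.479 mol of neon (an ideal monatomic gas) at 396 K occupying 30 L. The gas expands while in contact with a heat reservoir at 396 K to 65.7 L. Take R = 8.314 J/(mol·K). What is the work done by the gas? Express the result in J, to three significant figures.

W ≈ 1240 J

Isothermal: W = nRT ln(V₂/V₁).
W = (0.479)(8.314)(396) × ln(65.7/30)
  = 1577 × 0.7839
W_by_gas = 1236 J.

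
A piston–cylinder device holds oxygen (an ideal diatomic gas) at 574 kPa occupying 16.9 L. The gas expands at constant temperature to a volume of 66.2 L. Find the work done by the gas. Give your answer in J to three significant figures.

W ≈ 13200 J

Isothermal: W = nRT ln(V₂/V₁) = P₁V₁ ln(V₂/V₁).
P₁V₁ = (574 kPa)(16.9 L) = 9701 J.
W = 9701 × ln(66.2/16.9) = 9701 × 1.365
W_by_gas = 13245 J.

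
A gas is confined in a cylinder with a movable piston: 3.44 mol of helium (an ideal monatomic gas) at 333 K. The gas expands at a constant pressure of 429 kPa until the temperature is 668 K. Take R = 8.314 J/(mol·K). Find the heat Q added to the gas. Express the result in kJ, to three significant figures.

Q ≈ 24.0 kJ

Isobaric: W = nRΔT = (3.44)(8.314)(335) = 9581 J.
ΔU = nCᵥΔT with Cᵥ = 3R/2: ΔU = (3.44)(12.47)(335) = 14372 J.
Q = ΔU + W = 14372 + 9581 = 23953 J.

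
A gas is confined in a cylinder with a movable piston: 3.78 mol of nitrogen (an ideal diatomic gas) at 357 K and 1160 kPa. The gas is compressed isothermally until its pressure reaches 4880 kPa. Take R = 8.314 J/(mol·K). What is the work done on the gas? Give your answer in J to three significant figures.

Isothermal process: W = nRT ln(V₂/V₁) = nRT ln(P₁/P₂).
W = (3.78)(8.314)(357) × ln(1160/4880)
  = 11219 × ln(0.2377) = 11219 × -1.437
W_by_gas = -16119 J; work on gas = −W_by = 16119 J.

W ≈ 16100 J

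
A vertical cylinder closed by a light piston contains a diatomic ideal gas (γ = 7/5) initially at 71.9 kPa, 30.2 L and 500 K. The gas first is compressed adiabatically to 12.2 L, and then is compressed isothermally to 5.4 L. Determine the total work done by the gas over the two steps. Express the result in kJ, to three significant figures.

W_total ≈ -4.92 kJ

Step 1 (adiabatic): W = (P₁V₁ − P₂V₂)/(γ−1) = (2171 − 3120)/0.4 = -2372 J.
After step 1: P = 255.8 kPa, V = 12.2 L, T = 718.5 K.
Step 2 (isothermal): W = P₁V₁ ln(V₂/V₁) = (3120) ln(5.4/12.2) = -2543 J.
W_total = -2372 − 2543 = -4915 J.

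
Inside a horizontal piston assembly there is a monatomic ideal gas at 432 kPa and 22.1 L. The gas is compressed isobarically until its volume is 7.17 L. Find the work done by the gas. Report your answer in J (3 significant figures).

W ≈ -6450 J

Isobaric: W = P ΔV.
W = (432 kPa)(7.17 − 22.1 L) = (432)(-14.93) = -6450 J.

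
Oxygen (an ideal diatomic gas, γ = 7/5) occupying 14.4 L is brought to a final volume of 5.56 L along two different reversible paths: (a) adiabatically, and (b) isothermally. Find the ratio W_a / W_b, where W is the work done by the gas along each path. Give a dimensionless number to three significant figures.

W_a / W_b ≈ 1.22

Path (a) adiabatic: W = P₁V₁(1 − (V₁/V₂)^(γ−1))/(γ−1) → W_a/(P₁V₁) = -1.158.
Path (b) isothermal: W = P₁V₁ ln(V₂/V₁) → W_b/(P₁V₁) = -0.9516.
W_a / W_b = -1.158 / -0.9516 = 1.217.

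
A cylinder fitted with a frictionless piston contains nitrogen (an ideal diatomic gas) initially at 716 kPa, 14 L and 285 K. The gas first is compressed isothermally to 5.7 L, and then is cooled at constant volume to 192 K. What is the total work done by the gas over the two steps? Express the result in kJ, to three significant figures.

W_total ≈ -9.01 kJ

Step 1 (isothermal): W = P₁V₁ ln(V₂/V₁) = (10024) ln(5.7/14) = -9007 J.
Step 2 (isochoric): W = 0 (constant volume).
W_total = -9007 + 0 = -9007 J.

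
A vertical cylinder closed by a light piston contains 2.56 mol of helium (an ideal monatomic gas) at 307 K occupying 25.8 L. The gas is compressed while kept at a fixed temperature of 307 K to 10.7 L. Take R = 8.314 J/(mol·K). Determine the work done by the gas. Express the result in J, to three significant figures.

Isothermal: W = nRT ln(V₂/V₁).
W = (2.56)(8.314)(307) × ln(10.7/25.8)
  = 6534 × -0.8801
W_by_gas = -5751 J.

W ≈ -5750 J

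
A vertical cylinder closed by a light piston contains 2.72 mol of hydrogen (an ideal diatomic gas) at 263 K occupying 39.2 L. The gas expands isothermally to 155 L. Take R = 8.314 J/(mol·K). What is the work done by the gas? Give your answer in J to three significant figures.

W ≈ 8180 J

Isothermal: W = nRT ln(V₂/V₁).
W = (2.72)(8.314)(263) × ln(155/39.2)
  = 5948 × 1.375
W_by_gas = 8176 J.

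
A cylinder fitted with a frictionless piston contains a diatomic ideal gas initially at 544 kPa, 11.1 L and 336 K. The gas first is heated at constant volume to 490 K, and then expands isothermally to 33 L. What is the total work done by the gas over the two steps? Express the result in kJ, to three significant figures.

W_total ≈ 9.59 kJ

Step 1 (isochoric): W = 0 (constant volume).
After step 1: P = 793.3 kPa (V unchanged).
Step 2 (isothermal): W = P₁V₁ ln(V₂/V₁) = (8806) ln(33/11.1) = 9595 J.
W_total = 0 + 9595 = 9595 J.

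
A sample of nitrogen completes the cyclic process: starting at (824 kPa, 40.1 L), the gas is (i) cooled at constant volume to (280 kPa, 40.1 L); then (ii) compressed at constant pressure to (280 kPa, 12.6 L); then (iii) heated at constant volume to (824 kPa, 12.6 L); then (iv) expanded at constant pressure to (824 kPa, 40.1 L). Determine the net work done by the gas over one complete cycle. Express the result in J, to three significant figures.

Constant-volume legs do no work.
W(ii) = (280)(12.6 − 40.1) = -7700 J; W(iv) = (824)(40.1 − 12.6) = 22660 J.
W_net = -7700 + 22660 = 14960 J (the clockwise enclosed area).

W_net ≈ 15000 J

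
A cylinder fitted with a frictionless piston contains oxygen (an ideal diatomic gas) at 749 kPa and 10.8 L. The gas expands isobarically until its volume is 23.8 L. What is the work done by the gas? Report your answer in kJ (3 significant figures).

W ≈ 9.74 kJ

Isobaric: W = P ΔV.
W = (749 kPa)(23.8 − 10.8 L) = (749)(13) = 9737 J.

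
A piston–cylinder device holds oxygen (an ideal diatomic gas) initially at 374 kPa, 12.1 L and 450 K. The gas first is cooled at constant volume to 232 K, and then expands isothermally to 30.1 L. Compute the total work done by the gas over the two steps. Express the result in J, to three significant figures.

Step 1 (isochoric): W = 0 (constant volume).
After step 1: P = 192.8 kPa (V unchanged).
Step 2 (isothermal): W = P₁V₁ ln(V₂/V₁) = (2333) ln(30.1/12.1) = 2126 J.
W_total = 0 + 2126 = 2126 J.

W_total ≈ 2130 J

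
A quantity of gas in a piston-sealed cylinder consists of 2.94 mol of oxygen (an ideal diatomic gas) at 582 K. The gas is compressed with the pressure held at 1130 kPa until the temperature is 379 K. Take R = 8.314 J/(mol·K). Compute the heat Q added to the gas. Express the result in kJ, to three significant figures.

Q ≈ -17.4 kJ

Isobaric: W = nRΔT = (2.94)(8.314)(-203) = -4962 J.
ΔU = nCᵥΔT with Cᵥ = 5R/2: ΔU = (2.94)(20.79)(-203) = -12405 J.
Q = ΔU + W = -12405 − 4962 = -17367 J.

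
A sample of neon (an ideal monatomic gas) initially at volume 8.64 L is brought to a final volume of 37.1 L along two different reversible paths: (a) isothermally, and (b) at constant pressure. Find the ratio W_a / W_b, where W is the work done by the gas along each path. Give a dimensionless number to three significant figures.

Path (a) isothermal: W = P₁V₁ ln(V₂/V₁) → W_a/(P₁V₁) = 1.457.
Path (b) isobaric: W = P₁(V₂ − V₁) → W_b/(P₁V₁) = 3.294.
W_a / W_b = 1.457 / 3.294 = 0.4424.

W_a / W_b ≈ 0.442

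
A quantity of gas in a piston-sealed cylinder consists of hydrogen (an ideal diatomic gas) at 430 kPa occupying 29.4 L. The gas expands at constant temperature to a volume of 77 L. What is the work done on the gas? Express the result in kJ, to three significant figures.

Isothermal: W = nRT ln(V₂/V₁) = P₁V₁ ln(V₂/V₁).
P₁V₁ = (430 kPa)(29.4 L) = 12642 J.
W = 12642 × ln(77/29.4) = 12642 × 0.9628
W_by_gas = 12172 J; work on gas = −W_by = -12172 J.

W ≈ -12.2 kJ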